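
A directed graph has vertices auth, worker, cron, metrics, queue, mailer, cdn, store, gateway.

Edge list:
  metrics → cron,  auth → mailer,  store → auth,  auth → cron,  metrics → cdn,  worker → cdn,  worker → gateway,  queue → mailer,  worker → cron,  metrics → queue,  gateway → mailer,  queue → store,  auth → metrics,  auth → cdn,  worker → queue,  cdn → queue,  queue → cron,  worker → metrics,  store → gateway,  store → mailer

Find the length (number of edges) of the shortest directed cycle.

For each vertex v, BFS finds the shortest path from v back to v.
The shortest such closed walk is queue → store → auth → cdn → queue, length 4.

4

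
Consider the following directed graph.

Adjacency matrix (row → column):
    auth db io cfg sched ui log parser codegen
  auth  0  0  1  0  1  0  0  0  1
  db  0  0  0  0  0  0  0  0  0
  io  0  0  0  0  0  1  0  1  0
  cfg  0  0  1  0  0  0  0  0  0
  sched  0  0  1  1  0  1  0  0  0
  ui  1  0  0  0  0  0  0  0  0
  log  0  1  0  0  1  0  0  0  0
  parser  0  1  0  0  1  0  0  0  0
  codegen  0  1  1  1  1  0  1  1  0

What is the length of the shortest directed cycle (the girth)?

For each vertex v, BFS finds the shortest path from v back to v.
The shortest such closed walk is auth → io → ui → auth, length 3.

3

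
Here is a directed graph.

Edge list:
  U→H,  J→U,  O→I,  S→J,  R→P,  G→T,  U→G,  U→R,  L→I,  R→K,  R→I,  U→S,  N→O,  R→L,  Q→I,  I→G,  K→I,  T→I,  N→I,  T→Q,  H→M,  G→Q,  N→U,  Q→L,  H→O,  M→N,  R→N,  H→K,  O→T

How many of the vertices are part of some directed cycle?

12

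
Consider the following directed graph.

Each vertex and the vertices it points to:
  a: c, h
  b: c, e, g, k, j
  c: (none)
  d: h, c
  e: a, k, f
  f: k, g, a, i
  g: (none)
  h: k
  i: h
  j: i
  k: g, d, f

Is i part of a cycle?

Yes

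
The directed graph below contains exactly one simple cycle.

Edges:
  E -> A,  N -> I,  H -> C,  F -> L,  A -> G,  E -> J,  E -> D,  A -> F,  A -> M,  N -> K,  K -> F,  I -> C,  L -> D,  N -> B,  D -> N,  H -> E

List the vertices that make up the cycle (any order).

DFS with gray/black marking from D:
D gray
  N gray
    K gray
      F gray
        L gray
          L→D: D is gray → back edge
Back edge closes the cycle D → N → K → F → L → D; its vertices are {D, F, K, L, N}.

D, F, K, L, N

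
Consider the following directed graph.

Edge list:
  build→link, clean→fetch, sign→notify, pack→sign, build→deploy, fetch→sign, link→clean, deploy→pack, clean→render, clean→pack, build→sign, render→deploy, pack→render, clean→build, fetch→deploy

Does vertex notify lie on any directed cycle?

notify lies on a cycle iff there is a path from notify back to itself.
Exploring from notify, it never reaches itself; equivalently, its strongly connected component is a singleton.

No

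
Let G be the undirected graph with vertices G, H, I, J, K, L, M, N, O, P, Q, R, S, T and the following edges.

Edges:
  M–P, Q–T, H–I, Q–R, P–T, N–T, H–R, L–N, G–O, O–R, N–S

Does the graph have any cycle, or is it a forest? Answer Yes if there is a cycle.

DFS, tracking each vertex's parent; an edge to a visited non-parent vertex closes a cycle.
Start from Q:
visit Q (parent –)
  visit T (parent Q)
    visit P (parent T)
      P–T: parent, skip
      visit M (parent P)
        M–P: parent, skip
    T–Q: parent, skip
    visit N (parent T)
      visit S (parent N)
        S–N: parent, skip
      visit L (parent N)
        L–N: parent, skip
      N–T: parent, skip
  visit R (parent Q)
    visit H (parent R)
      visit I (parent H)
        I–H: parent, skip
      H–R: parent, skip
    visit O (parent R)
      O–R: parent, skip
      visit G (parent O)
        G–O: parent, skip
    R–Q: parent, skip
visit J (parent –)
visit K (parent –)
No non-parent visited neighbor found — the graph is a forest.

No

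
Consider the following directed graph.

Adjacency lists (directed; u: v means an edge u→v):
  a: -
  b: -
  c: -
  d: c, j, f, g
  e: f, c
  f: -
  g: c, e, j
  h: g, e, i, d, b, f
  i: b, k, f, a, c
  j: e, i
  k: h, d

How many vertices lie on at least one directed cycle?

6

A vertex is on a directed cycle iff it belongs to a strongly connected component of size ≥ 2 (or has a self-loop).
The vertices on cycles are {d, g, h, i, j, k} — 6 in total.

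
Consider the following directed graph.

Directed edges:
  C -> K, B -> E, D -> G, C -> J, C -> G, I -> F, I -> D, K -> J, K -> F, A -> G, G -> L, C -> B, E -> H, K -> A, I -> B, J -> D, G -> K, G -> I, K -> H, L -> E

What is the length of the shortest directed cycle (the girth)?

For each vertex v, BFS finds the shortest path from v back to v.
The shortest such closed walk is G → K → A → G, length 3.

3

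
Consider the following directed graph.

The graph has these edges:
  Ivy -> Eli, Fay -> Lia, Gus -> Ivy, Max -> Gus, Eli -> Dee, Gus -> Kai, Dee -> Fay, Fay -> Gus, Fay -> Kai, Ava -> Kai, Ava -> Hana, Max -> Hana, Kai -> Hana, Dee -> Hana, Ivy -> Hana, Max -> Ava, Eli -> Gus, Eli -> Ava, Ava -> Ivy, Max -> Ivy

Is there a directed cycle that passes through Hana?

Hana lies on a cycle iff there is a path from Hana back to itself.
Exploring from Hana, it never reaches itself; equivalently, its strongly connected component is a singleton.

No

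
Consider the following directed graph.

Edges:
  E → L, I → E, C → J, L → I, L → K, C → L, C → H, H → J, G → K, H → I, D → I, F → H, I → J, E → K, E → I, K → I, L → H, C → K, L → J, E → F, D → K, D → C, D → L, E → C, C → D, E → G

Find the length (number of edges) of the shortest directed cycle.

For each vertex v, BFS finds the shortest path from v back to v.
The shortest such closed walk is E → I → E, length 2.

2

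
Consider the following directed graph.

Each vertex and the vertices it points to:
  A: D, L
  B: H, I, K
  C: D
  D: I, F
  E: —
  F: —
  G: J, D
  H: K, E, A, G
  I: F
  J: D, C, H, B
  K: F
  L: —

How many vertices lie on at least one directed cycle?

A vertex is on a directed cycle iff it belongs to a strongly connected component of size ≥ 2 (or has a self-loop).
The vertices on cycles are {B, G, H, J} — 4 in total.

4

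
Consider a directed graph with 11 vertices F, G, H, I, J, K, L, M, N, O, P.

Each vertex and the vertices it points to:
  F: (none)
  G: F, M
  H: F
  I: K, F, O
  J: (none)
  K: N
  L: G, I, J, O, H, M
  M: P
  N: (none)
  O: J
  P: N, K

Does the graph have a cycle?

No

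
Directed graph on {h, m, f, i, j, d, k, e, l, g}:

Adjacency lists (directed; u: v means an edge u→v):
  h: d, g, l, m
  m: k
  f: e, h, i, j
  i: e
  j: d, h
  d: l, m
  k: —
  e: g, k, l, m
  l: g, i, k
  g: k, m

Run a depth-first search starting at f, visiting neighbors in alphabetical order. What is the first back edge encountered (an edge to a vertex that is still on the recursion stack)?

DFS from f (visiting neighbors in alphabetical order); mark gray on enter, black on exit:
f gray
  e gray
    g gray
      k gray
      k black
      m gray
        m→k: k black — skip
      m black
    g black
    e→k: k black — skip
    l gray
      l→g: g black — skip
      i gray
        i→e: e is gray → back edge
First back edge: i → e.

i→e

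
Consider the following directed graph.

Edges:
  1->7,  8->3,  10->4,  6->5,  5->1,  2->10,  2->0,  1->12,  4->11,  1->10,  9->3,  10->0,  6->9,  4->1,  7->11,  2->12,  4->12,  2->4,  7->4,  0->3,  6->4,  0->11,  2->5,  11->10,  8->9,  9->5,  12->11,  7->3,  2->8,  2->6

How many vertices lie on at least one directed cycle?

7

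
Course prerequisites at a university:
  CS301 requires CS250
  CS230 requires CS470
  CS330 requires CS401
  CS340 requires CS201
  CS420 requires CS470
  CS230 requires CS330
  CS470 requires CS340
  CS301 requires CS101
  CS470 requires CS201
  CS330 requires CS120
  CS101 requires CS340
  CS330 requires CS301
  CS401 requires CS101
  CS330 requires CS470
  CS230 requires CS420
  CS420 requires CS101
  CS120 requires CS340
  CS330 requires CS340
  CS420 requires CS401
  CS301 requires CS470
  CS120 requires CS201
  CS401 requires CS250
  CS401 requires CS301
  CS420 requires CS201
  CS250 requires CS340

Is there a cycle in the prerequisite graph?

No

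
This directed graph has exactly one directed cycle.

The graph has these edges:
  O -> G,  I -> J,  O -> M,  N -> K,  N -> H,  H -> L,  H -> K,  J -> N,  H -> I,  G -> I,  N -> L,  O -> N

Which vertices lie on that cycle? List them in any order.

H, I, J, N

DFS with gray/black marking from N:
N gray
  L gray
  L black
  K gray
  K black
  H gray
    I gray
      J gray
        J→N: N is gray → back edge
Back edge closes the cycle N → H → I → J → N; its vertices are {H, I, J, N}.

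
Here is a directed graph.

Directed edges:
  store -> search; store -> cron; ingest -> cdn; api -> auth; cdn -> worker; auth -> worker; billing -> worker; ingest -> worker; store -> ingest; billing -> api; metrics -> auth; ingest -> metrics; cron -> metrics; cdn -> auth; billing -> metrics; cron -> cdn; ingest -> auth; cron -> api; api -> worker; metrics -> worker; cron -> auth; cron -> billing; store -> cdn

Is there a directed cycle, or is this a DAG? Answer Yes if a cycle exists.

No

DFS with white/gray/black marking, starting from ingest:
ingest gray
  worker gray
  worker black
  auth gray
    auth→worker: worker black — skip
  auth black
  metrics gray
    metrics→auth: auth black — skip
    metrics→worker: worker black — skip
  metrics black
  cdn gray
    cdn→auth: auth black — skip
    cdn→worker: worker black — skip
  cdn black
ingest black
search gray
search black
store gray
  store→ingest: ingest black — skip
  store→search: search black — skip
  store→cdn: cdn black — skip
  cron gray
    api gray
      api→auth: auth black — skip
      api→worker: worker black — skip
    api black
    cron→cdn: cdn black — skip
    billing gray
      billing→api: api black — skip
      billing→metrics: metrics black — skip
      billing→worker: worker black — skip
    billing black
    cron→auth: auth black — skip
    cron→metrics: metrics black — skip
  cron black
store black
Every edge goes to a white or black vertex — no back edge, so the graph is acyclic.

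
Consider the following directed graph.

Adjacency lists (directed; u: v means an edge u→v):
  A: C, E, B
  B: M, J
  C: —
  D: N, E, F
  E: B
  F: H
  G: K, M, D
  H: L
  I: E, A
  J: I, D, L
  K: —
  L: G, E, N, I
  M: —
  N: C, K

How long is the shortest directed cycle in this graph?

4

For each vertex v, BFS finds the shortest path from v back to v.
The shortest such closed walk is J → L → E → B → J, length 4.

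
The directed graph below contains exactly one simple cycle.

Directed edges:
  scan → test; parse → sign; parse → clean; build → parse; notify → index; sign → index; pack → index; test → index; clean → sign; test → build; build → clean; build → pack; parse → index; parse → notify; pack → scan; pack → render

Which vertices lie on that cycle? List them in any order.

pack, scan, test, build

DFS with gray/black marking from build:
build gray
  pack gray
    index gray
    index black
    scan gray
      test gray
        test→build: build is gray → back edge
Back edge closes the cycle build → pack → scan → test → build; its vertices are {pack, scan, test, build}.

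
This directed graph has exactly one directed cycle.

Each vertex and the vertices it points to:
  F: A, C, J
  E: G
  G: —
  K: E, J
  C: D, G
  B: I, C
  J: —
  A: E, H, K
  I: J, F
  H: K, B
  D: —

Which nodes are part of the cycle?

DFS with gray/black marking from I:
I gray
  J gray
  J black
  F gray
    A gray
      E gray
        G gray
        G black
      E black
      H gray
        K gray
          K→E: E black — skip
          K→J: J black — skip
        K black
        B gray
          B→I: I is gray → back edge
Back edge closes the cycle I → F → A → H → B → I; its vertices are {A, B, F, H, I}.

A, B, F, H, I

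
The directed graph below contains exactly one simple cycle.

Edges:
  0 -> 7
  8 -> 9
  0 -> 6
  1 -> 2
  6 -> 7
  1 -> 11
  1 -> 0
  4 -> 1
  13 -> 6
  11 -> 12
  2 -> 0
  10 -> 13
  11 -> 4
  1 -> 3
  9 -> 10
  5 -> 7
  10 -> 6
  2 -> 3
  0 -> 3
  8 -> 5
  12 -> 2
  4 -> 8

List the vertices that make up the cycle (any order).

DFS with gray/black marking from 11:
11 gray
  12 gray
    2 gray
      0 gray
        3 gray
        3 black
        7 gray
        7 black
        6 gray
          6→7: 7 black — skip
        6 black
      0 black
      2→3: 3 black — skip
    2 black
  12 black
  4 gray
    8 gray
      9 gray
        10 gray
          10→6: 6 black — skip
          13 gray
            13→6: 6 black — skip
          13 black
        10 black
      9 black
      5 gray
        5→7: 7 black — skip
      5 black
    8 black
    1 gray
      1→11: 11 is gray → back edge
Back edge closes the cycle 11 → 4 → 1 → 11; its vertices are {1, 4, 11}.

1, 4, 11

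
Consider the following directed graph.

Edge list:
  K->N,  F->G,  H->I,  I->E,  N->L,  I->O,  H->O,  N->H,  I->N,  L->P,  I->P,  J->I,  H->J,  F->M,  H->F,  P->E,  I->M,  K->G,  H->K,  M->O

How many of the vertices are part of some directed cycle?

5

A vertex is on a directed cycle iff it belongs to a strongly connected component of size ≥ 2 (or has a self-loop).
The vertices on cycles are {H, I, J, K, N} — 5 in total.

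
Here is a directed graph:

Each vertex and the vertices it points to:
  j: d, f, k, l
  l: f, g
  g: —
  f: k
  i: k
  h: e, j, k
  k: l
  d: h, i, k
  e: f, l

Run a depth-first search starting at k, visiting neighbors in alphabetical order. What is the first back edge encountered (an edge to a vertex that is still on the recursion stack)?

DFS from k (visiting neighbors in alphabetical order); mark gray on enter, black on exit:
k gray
  l gray
    f gray
      f→k: k is gray → back edge
First back edge: f → k.

f→k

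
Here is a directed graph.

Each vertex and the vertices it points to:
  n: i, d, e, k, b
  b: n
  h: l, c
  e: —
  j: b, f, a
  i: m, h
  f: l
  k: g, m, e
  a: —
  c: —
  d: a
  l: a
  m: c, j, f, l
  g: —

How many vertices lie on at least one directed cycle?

A vertex is on a directed cycle iff it belongs to a strongly connected component of size ≥ 2 (or has a self-loop).
The vertices on cycles are {b, i, j, k, m, n} — 6 in total.

6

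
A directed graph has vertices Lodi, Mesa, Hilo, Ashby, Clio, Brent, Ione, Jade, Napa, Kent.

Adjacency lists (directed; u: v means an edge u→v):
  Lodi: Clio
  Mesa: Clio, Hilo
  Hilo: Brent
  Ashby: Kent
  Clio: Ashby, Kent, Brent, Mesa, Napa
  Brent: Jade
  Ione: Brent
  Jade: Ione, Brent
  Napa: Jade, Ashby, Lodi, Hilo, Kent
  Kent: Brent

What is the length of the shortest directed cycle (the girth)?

2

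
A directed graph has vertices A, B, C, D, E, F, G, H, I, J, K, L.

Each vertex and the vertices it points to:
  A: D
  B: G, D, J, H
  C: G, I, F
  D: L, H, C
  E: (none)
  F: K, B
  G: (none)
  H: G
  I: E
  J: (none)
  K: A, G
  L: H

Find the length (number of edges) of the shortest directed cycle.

4

For each vertex v, BFS finds the shortest path from v back to v.
The shortest such closed walk is F → B → D → C → F, length 4.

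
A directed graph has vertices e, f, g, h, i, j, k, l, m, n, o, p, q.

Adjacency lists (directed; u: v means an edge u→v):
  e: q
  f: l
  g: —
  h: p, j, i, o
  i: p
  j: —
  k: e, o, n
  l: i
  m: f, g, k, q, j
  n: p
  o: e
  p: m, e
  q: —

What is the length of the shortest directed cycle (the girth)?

4

For each vertex v, BFS finds the shortest path from v back to v.
The shortest such closed walk is p → m → k → n → p, length 4.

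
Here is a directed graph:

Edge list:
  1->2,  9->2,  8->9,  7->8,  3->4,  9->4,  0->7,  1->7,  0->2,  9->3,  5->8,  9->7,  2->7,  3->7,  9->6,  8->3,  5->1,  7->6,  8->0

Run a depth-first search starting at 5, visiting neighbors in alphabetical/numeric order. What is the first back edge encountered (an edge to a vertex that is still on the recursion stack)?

0→2

DFS from 5 (visiting neighbors in alphabetical/numeric order); mark gray on enter, black on exit:
5 gray
  1 gray
    2 gray
      7 gray
        6 gray
        6 black
        8 gray
          0 gray
            0→2: 2 is gray → back edge
First back edge: 0 → 2.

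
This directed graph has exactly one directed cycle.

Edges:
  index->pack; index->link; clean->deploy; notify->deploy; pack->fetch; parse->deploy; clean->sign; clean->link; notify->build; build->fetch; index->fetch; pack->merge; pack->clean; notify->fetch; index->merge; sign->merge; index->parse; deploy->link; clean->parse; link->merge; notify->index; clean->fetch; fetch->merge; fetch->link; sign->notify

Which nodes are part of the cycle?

pack, sign, clean, index, notify

DFS with gray/black marking from notify:
notify gray
  fetch gray
    merge gray
    merge black
    link gray
      link→merge: merge black — skip
    link black
  fetch black
  index gray
    index→link: link black — skip
    parse gray
      deploy gray
        deploy→link: link black — skip
      deploy black
    parse black
    pack gray
      pack→merge: merge black — skip
      clean gray
        clean→link: link black — skip
        clean→fetch: fetch black — skip
        clean→parse: parse black — skip
        sign gray
          sign→notify: notify is gray → back edge
Back edge closes the cycle notify → index → pack → clean → sign → notify; its vertices are {pack, sign, clean, index, notify}.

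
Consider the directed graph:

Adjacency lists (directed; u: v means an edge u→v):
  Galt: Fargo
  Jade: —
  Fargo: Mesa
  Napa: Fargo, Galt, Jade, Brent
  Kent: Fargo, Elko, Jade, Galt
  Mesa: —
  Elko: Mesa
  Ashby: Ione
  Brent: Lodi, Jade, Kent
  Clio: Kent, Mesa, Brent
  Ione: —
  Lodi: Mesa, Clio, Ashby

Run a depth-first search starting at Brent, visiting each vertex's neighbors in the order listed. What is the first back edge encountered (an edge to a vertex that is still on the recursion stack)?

DFS from Brent (visiting each vertex's neighbors in the order listed); mark gray on enter, black on exit:
Brent gray
  Lodi gray
    Mesa gray
    Mesa black
    Clio gray
      Kent gray
        Fargo gray
          Fargo→Mesa: Mesa black — skip
        Fargo black
        Elko gray
          Elko→Mesa: Mesa black — skip
        Elko black
        Jade gray
        Jade black
        Galt gray
          Galt→Fargo: Fargo black — skip
        Galt black
      Kent black
      Clio→Mesa: Mesa black — skip
      Clio→Brent: Brent is gray → back edge
First back edge: Clio → Brent.

Clio→Brent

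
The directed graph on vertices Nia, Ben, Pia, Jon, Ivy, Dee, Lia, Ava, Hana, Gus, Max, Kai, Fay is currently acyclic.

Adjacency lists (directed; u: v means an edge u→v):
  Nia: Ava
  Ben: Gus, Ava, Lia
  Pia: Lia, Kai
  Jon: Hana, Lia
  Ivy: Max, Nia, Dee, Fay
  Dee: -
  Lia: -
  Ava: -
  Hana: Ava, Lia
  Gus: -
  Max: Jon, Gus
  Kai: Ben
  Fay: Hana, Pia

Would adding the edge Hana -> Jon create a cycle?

Adding Hana→Jon creates a cycle iff Jon can already reach Hana.
Path from Jon: Jon → Hana.
So Jon → … → Hana → Jon is a cycle.

Yes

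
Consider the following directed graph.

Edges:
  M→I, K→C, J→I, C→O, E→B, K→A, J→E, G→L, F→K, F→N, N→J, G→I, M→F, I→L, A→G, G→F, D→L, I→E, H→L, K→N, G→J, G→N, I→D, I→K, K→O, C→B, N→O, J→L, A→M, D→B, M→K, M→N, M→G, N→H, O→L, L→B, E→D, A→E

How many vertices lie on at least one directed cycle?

A vertex is on a directed cycle iff it belongs to a strongly connected component of size ≥ 2 (or has a self-loop).
The vertices on cycles are {A, F, G, I, J, K, M, N} — 8 in total.

8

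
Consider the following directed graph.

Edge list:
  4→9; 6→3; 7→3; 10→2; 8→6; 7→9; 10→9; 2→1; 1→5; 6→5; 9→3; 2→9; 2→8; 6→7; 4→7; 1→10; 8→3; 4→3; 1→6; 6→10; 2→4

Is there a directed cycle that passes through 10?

10 is on a cycle iff 10 can reach itself via ≥1 edge.
10 → 2 → 1 → 10 — yes.

Yes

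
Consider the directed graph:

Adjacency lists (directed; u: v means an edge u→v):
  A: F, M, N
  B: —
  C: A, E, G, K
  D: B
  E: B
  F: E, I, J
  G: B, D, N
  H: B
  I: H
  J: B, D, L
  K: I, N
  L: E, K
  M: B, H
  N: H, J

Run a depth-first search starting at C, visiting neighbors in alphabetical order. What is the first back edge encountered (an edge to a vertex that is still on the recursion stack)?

N→J

DFS from C (visiting neighbors in alphabetical order); mark gray on enter, black on exit:
C gray
  A gray
    F gray
      E gray
        B gray
        B black
      E black
      I gray
        H gray
          H→B: B black — skip
        H black
      I black
      J gray
        J→B: B black — skip
        D gray
          D→B: B black — skip
        D black
        L gray
          L→E: E black — skip
          K gray
            K→I: I black — skip
            N gray
              N→H: H black — skip
              N→J: J is gray → back edge
First back edge: N → J.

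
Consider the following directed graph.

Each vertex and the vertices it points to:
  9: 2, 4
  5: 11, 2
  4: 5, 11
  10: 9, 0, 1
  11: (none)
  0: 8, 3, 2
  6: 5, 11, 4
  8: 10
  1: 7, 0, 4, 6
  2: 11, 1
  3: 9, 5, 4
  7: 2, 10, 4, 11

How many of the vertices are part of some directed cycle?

11

A vertex is on a directed cycle iff it belongs to a strongly connected component of size ≥ 2 (or has a self-loop).
The vertices on cycles are {0, 1, 2, 3, 4, 5, 6, 7, 8, 9, 10} — 11 in total.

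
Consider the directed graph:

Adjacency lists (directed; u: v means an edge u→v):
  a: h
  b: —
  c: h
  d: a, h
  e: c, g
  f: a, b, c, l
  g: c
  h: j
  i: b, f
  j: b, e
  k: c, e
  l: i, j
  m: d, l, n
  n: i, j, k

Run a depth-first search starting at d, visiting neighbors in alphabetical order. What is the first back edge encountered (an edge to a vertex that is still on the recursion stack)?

c→h

DFS from d (visiting neighbors in alphabetical order); mark gray on enter, black on exit:
d gray
  a gray
    h gray
      j gray
        b gray
        b black
        e gray
          c gray
            c→h: h is gray → back edge
First back edge: c → h.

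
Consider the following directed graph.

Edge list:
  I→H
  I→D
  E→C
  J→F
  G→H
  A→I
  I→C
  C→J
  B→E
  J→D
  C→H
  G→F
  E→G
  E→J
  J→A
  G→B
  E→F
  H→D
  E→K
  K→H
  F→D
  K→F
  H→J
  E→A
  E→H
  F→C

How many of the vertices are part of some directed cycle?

9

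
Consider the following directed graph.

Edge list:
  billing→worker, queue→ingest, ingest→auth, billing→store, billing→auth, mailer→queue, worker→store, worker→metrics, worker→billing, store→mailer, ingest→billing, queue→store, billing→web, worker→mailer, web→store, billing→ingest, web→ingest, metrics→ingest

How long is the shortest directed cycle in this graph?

For each vertex v, BFS finds the shortest path from v back to v.
The shortest such closed walk is worker → billing → worker, length 2.

2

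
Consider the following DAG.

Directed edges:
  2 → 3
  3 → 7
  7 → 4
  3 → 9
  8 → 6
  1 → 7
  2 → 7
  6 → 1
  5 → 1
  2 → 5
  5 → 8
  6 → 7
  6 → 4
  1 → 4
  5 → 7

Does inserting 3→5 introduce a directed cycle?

No

Adding 3→5 creates a cycle iff 5 can already reach 3.
Explore from 5: no path reaches 3. The graph stays acyclic.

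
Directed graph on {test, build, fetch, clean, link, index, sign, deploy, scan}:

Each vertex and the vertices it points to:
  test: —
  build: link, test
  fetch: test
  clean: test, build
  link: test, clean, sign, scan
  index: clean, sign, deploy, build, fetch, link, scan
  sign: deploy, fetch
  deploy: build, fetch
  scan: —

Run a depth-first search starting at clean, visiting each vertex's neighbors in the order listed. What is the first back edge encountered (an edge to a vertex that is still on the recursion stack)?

link→clean

DFS from clean (visiting each vertex's neighbors in the order listed); mark gray on enter, black on exit:
clean gray
  test gray
  test black
  build gray
    link gray
      link→test: test black — skip
      link→clean: clean is gray → back edge
First back edge: link → clean.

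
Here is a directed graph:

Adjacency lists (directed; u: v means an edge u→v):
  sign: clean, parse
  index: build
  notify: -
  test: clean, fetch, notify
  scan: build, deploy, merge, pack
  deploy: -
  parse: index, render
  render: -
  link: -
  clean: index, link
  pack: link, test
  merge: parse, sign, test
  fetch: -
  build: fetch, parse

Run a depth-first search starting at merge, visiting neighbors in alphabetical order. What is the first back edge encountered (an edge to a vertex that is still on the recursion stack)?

DFS from merge (visiting neighbors in alphabetical order); mark gray on enter, black on exit:
merge gray
  parse gray
    index gray
      build gray
        fetch gray
        fetch black
        build→parse: parse is gray → back edge
First back edge: build → parse.

build→parse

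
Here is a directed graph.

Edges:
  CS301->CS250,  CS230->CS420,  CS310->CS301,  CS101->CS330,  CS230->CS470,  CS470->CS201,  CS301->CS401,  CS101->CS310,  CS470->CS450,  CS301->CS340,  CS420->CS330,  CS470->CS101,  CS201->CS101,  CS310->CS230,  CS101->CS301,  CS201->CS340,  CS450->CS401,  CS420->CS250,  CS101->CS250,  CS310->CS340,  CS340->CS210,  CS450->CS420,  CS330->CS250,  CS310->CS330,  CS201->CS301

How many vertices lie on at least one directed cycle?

5

A vertex is on a directed cycle iff it belongs to a strongly connected component of size ≥ 2 (or has a self-loop).
The vertices on cycles are {CS101, CS201, CS230, CS310, CS470} — 5 in total.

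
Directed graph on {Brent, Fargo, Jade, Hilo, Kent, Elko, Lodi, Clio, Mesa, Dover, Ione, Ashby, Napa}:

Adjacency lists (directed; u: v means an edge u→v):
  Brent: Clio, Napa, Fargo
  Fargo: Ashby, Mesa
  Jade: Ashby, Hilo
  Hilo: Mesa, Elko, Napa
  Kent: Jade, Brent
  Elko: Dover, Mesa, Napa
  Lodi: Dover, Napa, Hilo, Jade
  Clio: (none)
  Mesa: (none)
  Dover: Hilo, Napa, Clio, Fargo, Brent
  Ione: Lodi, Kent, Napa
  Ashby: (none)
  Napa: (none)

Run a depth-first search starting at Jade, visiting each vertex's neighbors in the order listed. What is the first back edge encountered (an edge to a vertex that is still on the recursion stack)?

Dover->Hilo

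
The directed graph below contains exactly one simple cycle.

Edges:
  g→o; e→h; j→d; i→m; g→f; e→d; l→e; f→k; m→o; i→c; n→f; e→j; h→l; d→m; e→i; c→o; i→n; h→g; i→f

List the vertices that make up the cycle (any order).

DFS with gray/black marking from l:
l gray
  e gray
    j gray
      d gray
        m gray
          o gray
          o black
        m black
      d black
    j black
    h gray
      h→l: l is gray → back edge
Back edge closes the cycle l → e → h → l; its vertices are {e, h, l}.

e, h, l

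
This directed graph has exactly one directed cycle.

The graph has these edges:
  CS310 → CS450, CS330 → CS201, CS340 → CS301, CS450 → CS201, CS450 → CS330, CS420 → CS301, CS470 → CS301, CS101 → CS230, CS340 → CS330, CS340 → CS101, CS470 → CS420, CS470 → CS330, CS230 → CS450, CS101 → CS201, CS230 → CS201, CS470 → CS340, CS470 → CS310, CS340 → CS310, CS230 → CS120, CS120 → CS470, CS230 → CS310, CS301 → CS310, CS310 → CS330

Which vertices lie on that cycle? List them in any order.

CS101, CS120, CS230, CS340, CS470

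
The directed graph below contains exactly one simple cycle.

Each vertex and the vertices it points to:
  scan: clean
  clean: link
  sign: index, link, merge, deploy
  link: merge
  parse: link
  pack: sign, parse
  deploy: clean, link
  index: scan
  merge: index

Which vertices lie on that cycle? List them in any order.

DFS with gray/black marking from merge:
merge gray
  index gray
    scan gray
      clean gray
        link gray
          link→merge: merge is gray → back edge
Back edge closes the cycle merge → index → scan → clean → link → merge; its vertices are {link, scan, clean, index, merge}.

link, scan, clean, index, merge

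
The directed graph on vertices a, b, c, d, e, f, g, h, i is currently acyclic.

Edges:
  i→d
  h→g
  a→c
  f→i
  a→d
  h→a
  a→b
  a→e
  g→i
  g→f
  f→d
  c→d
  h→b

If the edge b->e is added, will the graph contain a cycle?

No

Adding b→e creates a cycle iff e can already reach b.
Explore from e: no path reaches b. The graph stays acyclic.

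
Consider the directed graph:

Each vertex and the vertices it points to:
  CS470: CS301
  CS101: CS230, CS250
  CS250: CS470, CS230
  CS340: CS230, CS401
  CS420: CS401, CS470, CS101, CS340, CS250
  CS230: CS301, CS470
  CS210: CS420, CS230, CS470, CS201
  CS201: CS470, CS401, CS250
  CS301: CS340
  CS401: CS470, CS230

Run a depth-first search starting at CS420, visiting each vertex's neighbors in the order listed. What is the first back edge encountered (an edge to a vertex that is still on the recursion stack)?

CS230→CS301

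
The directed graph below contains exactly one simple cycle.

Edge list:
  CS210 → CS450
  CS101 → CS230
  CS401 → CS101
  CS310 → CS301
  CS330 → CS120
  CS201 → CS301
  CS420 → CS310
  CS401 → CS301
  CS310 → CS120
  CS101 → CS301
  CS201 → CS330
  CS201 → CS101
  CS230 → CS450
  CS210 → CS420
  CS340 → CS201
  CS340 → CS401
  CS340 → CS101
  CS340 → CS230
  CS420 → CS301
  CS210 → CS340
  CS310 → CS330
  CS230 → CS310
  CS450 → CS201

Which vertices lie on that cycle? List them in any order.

CS101, CS201, CS230, CS450

DFS with gray/black marking from CS230:
CS230 gray
  CS450 gray
    CS201 gray
      CS101 gray
        CS301 gray
        CS301 black
        CS101→CS230: CS230 is gray → back edge
Back edge closes the cycle CS230 → CS450 → CS201 → CS101 → CS230; its vertices are {CS101, CS201, CS230, CS450}.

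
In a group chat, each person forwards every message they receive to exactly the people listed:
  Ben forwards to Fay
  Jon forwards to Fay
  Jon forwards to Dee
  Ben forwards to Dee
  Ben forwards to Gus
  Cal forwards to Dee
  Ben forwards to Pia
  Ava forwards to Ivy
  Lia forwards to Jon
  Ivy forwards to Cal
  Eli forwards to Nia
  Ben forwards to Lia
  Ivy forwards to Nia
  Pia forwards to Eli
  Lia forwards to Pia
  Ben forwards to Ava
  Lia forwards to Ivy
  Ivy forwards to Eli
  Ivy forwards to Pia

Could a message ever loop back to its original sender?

DFS with white/gray/black marking, starting from Ava:
Ava gray
  Ivy gray
    Pia gray
      Eli gray
        Nia gray
        Nia black
      Eli black
    Pia black
    Cal gray
      Dee gray
      Dee black
    Cal black
    Ivy→Nia: Nia black — skip
    Ivy→Eli: Eli black — skip
  Ivy black
Ava black
Jon gray
  Jon→Dee: Dee black — skip
  Fay gray
  Fay black
Jon black
Lia gray
  Lia→Jon: Jon black — skip
  Lia→Pia: Pia black — skip
  Lia→Ivy: Ivy black — skip
Lia black
Ben gray
  Ben→Pia: Pia black — skip
  Ben→Fay: Fay black — skip
  Ben→Dee: Dee black — skip
  Gus gray
  Gus black
  Ben→Lia: Lia black — skip
  Ben→Ava: Ava black — skip
Ben black
Every edge goes to a white or black vertex — no back edge, so the graph is acyclic.

No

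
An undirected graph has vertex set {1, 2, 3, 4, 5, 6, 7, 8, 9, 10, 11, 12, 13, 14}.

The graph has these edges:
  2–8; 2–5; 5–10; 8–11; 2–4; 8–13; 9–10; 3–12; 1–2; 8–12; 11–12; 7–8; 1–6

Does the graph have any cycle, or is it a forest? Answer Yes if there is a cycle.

DFS, tracking each vertex's parent; an edge to a visited non-parent vertex closes a cycle.
Start from 1:
visit 1 (parent –)
  visit 2 (parent 1)
    2–1: parent, skip
    visit 8 (parent 2)
      visit 7 (parent 8)
        7–8: parent, skip
      visit 12 (parent 8)
        visit 11 (parent 12)
          11–12: parent, skip
          11–8: 8 visited and ≠ parent → cycle
Cycle: 8 – 12 – 11 – 8.

Yes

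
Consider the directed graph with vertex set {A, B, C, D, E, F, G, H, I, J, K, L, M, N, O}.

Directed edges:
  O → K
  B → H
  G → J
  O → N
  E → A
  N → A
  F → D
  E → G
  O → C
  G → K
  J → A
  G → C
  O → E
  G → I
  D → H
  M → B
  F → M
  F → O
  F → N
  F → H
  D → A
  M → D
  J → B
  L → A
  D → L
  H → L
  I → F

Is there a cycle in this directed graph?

Yes

DFS with white/gray/black marking, starting from H:
H gray
  L gray
    A gray
    A black
  L black
H black
B gray
  B→H: H black — skip
B black
C gray
C black
D gray
  D→H: H black — skip
  D→A: A black — skip
  D→L: L black — skip
D black
E gray
  E→A: A black — skip
  G gray
    G→C: C black — skip
    J gray
      J→A: A black — skip
      J→B: B black — skip
    J black
    I gray
      F gray
        M gray
          M→D: D black — skip
          M→B: B black — skip
        M black
        O gray
          K gray
          K black
          O→E: E is gray → back edge
Back edge found, so a cycle exists: E → G → I → F → O → E.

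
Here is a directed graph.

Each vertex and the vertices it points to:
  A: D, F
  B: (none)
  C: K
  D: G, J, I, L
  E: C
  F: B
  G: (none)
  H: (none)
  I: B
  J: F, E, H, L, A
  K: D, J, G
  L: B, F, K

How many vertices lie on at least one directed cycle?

7

A vertex is on a directed cycle iff it belongs to a strongly connected component of size ≥ 2 (or has a self-loop).
The vertices on cycles are {A, C, D, E, J, K, L} — 7 in total.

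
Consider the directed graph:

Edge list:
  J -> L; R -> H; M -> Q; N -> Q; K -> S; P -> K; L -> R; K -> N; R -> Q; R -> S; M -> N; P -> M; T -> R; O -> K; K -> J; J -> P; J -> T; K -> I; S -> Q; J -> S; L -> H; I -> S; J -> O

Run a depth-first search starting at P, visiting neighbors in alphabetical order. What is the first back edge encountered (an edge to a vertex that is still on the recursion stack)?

O→K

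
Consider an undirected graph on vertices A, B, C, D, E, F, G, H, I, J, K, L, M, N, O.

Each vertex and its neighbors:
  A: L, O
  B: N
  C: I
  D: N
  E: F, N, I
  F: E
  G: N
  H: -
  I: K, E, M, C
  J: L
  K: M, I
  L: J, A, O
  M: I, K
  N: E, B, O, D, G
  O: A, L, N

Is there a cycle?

Yes

DFS, tracking each vertex's parent; an edge to a visited non-parent vertex closes a cycle.
Start from L:
visit L (parent –)
  visit J (parent L)
    J–L: parent, skip
  visit A (parent L)
    A–L: parent, skip
    visit O (parent A)
      O–A: parent, skip
      O–L: L visited and ≠ parent → cycle
Cycle: L – A – O – L.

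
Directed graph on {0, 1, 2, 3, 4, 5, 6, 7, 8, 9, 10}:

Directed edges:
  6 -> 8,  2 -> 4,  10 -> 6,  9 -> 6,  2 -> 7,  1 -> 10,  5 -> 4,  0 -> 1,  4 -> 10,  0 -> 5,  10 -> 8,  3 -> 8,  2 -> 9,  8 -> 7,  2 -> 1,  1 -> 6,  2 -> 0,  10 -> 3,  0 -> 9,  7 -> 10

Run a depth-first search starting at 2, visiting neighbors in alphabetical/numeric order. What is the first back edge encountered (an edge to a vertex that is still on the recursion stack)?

DFS from 2 (visiting neighbors in alphabetical/numeric order); mark gray on enter, black on exit:
2 gray
  0 gray
    1 gray
      6 gray
        8 gray
          7 gray
            10 gray
              3 gray
                3→8: 8 is gray → back edge
First back edge: 3 → 8.

3->8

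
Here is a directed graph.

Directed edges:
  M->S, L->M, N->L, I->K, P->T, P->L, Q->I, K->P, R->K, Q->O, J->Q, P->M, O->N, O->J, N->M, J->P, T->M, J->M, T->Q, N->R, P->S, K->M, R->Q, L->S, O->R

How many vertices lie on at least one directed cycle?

9

A vertex is on a directed cycle iff it belongs to a strongly connected component of size ≥ 2 (or has a self-loop).
The vertices on cycles are {I, J, K, N, O, P, Q, R, T} — 9 in total.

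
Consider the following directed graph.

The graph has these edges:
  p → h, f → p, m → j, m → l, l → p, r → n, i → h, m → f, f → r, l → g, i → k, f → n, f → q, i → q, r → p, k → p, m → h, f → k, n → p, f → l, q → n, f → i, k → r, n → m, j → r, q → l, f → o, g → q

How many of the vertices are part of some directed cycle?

10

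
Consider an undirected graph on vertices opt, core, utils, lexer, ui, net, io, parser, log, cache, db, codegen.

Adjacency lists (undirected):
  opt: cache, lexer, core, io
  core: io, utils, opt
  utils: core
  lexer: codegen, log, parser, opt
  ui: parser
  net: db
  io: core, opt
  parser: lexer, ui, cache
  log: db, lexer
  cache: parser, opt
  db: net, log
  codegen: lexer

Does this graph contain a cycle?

Yes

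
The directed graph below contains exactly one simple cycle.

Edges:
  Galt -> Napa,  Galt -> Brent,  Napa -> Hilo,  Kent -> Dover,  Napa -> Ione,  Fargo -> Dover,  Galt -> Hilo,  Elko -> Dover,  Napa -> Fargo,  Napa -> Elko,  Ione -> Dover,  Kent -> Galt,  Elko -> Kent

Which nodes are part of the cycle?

DFS with gray/black marking from Galt:
Galt gray
  Hilo gray
  Hilo black
  Napa gray
    Fargo gray
      Dover gray
      Dover black
    Fargo black
    Napa→Hilo: Hilo black — skip
    Elko gray
      Kent gray
        Kent→Galt: Galt is gray → back edge
Back edge closes the cycle Galt → Napa → Elko → Kent → Galt; its vertices are {Elko, Galt, Kent, Napa}.

Elko, Galt, Kent, Napa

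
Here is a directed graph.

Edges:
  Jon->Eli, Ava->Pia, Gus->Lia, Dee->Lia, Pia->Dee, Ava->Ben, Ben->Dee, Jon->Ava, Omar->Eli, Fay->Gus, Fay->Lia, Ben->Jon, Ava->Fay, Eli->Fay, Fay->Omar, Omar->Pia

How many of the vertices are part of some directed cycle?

A vertex is on a directed cycle iff it belongs to a strongly connected component of size ≥ 2 (or has a self-loop).
The vertices on cycles are {Ava, Ben, Eli, Fay, Jon, Omar} — 6 in total.

6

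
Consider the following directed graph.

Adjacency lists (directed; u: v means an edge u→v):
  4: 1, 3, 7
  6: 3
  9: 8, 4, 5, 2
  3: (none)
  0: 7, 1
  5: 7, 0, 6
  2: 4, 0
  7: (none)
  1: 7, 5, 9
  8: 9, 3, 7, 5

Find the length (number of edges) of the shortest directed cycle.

2

For each vertex v, BFS finds the shortest path from v back to v.
The shortest such closed walk is 9 → 8 → 9, length 2.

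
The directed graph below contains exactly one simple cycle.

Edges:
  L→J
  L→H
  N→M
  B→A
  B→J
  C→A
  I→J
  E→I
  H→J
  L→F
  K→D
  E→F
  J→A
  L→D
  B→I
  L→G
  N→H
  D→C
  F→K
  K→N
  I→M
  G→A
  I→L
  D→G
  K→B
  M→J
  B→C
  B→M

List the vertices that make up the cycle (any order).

DFS with gray/black marking from F:
F gray
  K gray
    B gray
      C gray
        A gray
        A black
      C black
      B→A: A black — skip
      M gray
        J gray
          J→A: A black — skip
        J black
      M black
      I gray
        I→M: M black — skip
        L gray
          D gray
            G gray
              G→A: A black — skip
            G black
            D→C: C black — skip
          D black
          L→J: J black — skip
          L→F: F is gray → back edge
Back edge closes the cycle F → K → B → I → L → F; its vertices are {B, F, I, K, L}.

B, F, I, K, L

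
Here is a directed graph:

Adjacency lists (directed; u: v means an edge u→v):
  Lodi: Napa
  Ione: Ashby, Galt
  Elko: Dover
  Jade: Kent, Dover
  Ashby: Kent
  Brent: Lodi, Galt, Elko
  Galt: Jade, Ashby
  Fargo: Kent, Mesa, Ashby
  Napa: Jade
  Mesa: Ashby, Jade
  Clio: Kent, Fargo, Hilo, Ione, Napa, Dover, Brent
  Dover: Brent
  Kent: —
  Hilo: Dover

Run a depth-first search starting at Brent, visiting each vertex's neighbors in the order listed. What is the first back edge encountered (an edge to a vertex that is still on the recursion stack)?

DFS from Brent (visiting each vertex's neighbors in the order listed); mark gray on enter, black on exit:
Brent gray
  Lodi gray
    Napa gray
      Jade gray
        Kent gray
        Kent black
        Dover gray
          Dover→Brent: Brent is gray → back edge
First back edge: Dover → Brent.

Dover->Brent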